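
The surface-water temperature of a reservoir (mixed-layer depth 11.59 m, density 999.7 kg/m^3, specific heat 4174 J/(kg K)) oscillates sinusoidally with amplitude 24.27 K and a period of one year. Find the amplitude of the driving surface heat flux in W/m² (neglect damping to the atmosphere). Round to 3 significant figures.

234

Areal heat capacity C = ρ c_p D = 999.7 × 4174 × 11.59 = 4.84×10^7 J/(m^2 K).
ω = 2π / 3.15×10^7 s = 1.99×10^-7 s⁻¹.
Cω = 4.84×10^7 × 1.99×10^-7 = 9.64 W/(m²·K).
F₀ = A × Cω = 24.27 × 9.64 = 234 W/m².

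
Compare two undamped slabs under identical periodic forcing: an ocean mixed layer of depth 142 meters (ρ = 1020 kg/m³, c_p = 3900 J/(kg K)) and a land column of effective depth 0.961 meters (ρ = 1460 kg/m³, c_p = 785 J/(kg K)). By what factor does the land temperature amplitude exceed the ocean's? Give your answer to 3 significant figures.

C_ocean = 1020 × 3900 × 142 = 5.65×10^8 J/(m²·K).
C_land = 1460 × 785 × 0.961 = 1.10×10^6 J/(m²·K).
Undamped amplitude ∝ 1/C, so A_land/A_ocean = C_ocean/C_land = 513.

513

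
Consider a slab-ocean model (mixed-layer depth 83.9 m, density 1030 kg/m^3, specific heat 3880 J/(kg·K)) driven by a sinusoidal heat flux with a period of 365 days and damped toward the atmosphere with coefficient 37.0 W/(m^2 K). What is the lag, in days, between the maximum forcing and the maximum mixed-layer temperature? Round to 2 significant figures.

62 days

Areal heat capacity C = ρ c_p D = 1030 × 3880 × 83.9 = 3.35×10^8 J/(m²·K).
ω = 2π / 3.15×10^7 s = 1.99×10^-7 s⁻¹.
Phase lag φ = arctan(Cω/λ) = arctan(66.8/37.0) = 1.06 rad.
Time lag = φ / ω = 1.06 / 1.99×10^-7 = 5.35×10^6 s = 61.9 days.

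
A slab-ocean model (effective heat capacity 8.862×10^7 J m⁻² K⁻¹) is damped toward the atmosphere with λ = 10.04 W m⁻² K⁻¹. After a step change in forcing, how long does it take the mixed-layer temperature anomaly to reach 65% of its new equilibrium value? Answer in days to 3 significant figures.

107 days

Areal heat capacity C = 8.862×10^7 J m⁻² K⁻¹ (given).
τ = C / λ = 8.86×10^7 / 10.04 = 8.83×10^6 s.
Fraction reached: 1 − e^(−t/τ) = 0.65 ⇒ t = −τ ln(1 − 0.65) = τ × 1.05.
t = 9.27×10^6 s = 107 days.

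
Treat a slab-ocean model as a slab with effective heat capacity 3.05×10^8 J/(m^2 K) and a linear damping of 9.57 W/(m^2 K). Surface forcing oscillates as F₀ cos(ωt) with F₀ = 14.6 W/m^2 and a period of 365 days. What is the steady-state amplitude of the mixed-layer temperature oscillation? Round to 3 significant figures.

0.237 K

Areal heat capacity C = 3.05×10^8 J/(m^2 K) (given).
Angular frequency ω = 2π / T = 2π / 3.15×10^7 s = 1.99×10^-7 s⁻¹.
√((Cω)² + λ²) = √((60.8)² + 9.57²) = 61.5 W/(m²·K).
Amplitude A = F₀ / √((Cω)²+λ²) = 14.6 / 61.5 = 0.237 K.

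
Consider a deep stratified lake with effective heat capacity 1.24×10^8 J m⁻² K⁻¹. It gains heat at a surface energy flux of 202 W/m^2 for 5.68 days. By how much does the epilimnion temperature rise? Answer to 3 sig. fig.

0.799 K

Areal heat capacity C = 1.24×10^8 J m⁻² K⁻¹ (given).
Net heat input Q = F Δt = 202 × (5.68 days × 86400 s/day) = 9.91×10^7 J/m².
ΔT = Q / C = 9.91×10^7 / 1.24×10^8 = 0.799 K.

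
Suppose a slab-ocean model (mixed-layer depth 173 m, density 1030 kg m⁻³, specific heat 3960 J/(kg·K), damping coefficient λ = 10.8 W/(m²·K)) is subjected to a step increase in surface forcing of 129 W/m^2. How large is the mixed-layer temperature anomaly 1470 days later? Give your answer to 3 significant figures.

Areal heat capacity C = ρ c_p D = 1030 × 3960 × 173 = 7.06×10^8 J/(m²·K).
τ = C / λ = 7.06×10^8 / 10.8 = 6.53×10^7 s.
Equilibrium anomaly ΔT_eq = F / λ = 129 / 10.8 = 11.9 K.
t = 1470 days = 1.27×10^8 s, so t/τ = 1.94.
ΔT(t) = ΔT_eq (1 − e^(−t/τ)) = 11.9 × (1 − e^−1.94) = 10.2 K.

10.2 K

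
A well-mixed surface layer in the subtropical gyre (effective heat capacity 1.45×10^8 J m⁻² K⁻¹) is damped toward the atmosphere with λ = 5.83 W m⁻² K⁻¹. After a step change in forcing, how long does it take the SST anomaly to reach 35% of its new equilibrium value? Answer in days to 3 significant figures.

124 days

Areal heat capacity C = 1.45×10^8 J m⁻² K⁻¹ (given).
τ = C / λ = 1.45×10^8 / 5.83 = 2.49×10^7 s.
Fraction reached: 1 − e^(−t/τ) = 0.35 ⇒ t = −τ ln(1 − 0.35) = τ × 0.431.
t = 1.07×10^7 s = 124 days.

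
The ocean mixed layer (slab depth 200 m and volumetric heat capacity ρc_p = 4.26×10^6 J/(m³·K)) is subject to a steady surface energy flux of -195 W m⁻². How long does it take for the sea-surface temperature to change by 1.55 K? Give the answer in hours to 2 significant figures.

1900 hours

Areal heat capacity C = ρc_p × D = 4.26×10^6 × 200 = 8.52×10^8 J m⁻² K⁻¹.
Time required: Δt = C ΔT / F = 8.52×10^8 × -1.55 / -195 = 6.77×10^6 s.
In hours: 6.77×10^6 s / (3600 s/hour) = 1880 hours.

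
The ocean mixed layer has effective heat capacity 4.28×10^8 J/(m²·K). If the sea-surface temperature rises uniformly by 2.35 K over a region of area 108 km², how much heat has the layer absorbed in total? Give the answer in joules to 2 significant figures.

Areal heat capacity C = 4.28×10^8 J/(m²·K) (given).
Heat per unit area: q = C ΔT = 4.28×10^8 × 2.35 = 1.01×10^9 J/m².
Total heat: Q = q × A = 1.01×10^9 × (108 × 10⁶ m²) = 1.09×10^17 J.

1.1×10^17 J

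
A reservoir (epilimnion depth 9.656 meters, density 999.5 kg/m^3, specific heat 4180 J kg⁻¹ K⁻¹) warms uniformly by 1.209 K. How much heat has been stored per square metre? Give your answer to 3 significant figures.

4.88×10^7

Areal heat capacity C = ρ c_p D = 999.5 × 4180 × 9.656 = 4.03×10^7 J/(m²·K).
ΔQ = C ΔT = 4.03×10^7 × 1.209 = 4.88×10^7 J/m².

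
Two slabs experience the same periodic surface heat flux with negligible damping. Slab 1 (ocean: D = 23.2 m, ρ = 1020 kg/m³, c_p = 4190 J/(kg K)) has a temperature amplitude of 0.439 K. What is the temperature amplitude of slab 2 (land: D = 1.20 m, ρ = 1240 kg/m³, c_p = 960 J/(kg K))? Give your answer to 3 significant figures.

30.5 K

C_ocean = 9.92×10^7 J/(m²·K); C_land = 1.43×10^6 J/(m²·K).
A ∝ 1/C ⇒ A_land = A_ocean × C_ocean/C_land = 0.439 × 69.4 = 30.5 K.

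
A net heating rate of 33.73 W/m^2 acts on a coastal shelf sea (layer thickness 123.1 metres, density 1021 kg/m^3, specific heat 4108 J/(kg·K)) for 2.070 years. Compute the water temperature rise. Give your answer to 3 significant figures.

Areal heat capacity C = ρ c_p D = 1021 × 4108 × 123.1 = 5.16×10^8 J m⁻² K⁻¹.
Net heat input Q = F Δt = 33.73 × (2.070 years × 3.156×10^7 s/year) = 2.20×10^9 J/m².
ΔT = Q / C = 2.20×10^9 / 5.16×10^8 = 4.27 K.

4.27 K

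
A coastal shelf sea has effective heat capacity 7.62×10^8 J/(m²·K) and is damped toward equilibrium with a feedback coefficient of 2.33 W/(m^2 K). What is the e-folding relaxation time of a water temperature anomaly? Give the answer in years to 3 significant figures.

Areal heat capacity C = 7.62×10^8 J/(m²·K) (given).
Relaxation time τ = C / λ = 7.62×10^8 / 2.33 = 3.27×10^8 s.
In years: 3.27×10^8 s / (3.156×10^7 s/year) = 10.4 years.

10.4 years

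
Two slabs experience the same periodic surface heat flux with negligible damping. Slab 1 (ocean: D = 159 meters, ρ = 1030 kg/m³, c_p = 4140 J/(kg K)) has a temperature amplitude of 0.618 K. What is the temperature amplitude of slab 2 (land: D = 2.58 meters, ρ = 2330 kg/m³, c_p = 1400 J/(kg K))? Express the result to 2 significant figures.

50 K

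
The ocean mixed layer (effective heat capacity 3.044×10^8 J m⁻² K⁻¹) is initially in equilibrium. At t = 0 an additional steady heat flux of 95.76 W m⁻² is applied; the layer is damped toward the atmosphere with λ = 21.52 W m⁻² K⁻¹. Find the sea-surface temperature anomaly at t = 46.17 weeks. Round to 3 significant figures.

3.83 K

Areal heat capacity C = 3.044×10^8 J m⁻² K⁻¹ (given).
τ = C / λ = 3.04×10^8 / 21.52 = 1.41×10^7 s.
Equilibrium anomaly ΔT_eq = F / λ = 95.76 / 21.52 = 4.45 K.
t = 46.17 weeks = 2.79×10^7 s, so t/τ = 1.97.
ΔT(t) = ΔT_eq (1 − e^(−t/τ)) = 4.45 × (1 − e^−1.97) = 3.83 K.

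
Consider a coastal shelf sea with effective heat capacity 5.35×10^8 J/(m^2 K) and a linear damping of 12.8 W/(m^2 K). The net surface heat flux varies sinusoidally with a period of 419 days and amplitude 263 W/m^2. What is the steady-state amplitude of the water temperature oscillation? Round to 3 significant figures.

Areal heat capacity C = 5.35×10^8 J/(m^2 K) (given).
Angular frequency ω = 2π / T = 2π / 3.62×10^7 s = 1.74×10^-7 s⁻¹.
√((Cω)² + λ²) = √((92.9)² + 12.8²) = 93.7 W/(m²·K).
Amplitude A = F₀ / √((Cω)²+λ²) = 263 / 93.7 = 2.81 K.

2.81 K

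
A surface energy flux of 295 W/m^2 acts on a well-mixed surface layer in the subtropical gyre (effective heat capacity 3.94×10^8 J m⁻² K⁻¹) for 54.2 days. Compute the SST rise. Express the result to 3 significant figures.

3.51 K

Areal heat capacity C = 3.94×10^8 J m⁻² K⁻¹ (given).
Net heat input Q = F Δt = 295 × (54.2 days × 86400 s/day) = 1.38×10^9 J/m².
ΔT = Q / C = 1.38×10^9 / 3.94×10^8 = 3.51 K.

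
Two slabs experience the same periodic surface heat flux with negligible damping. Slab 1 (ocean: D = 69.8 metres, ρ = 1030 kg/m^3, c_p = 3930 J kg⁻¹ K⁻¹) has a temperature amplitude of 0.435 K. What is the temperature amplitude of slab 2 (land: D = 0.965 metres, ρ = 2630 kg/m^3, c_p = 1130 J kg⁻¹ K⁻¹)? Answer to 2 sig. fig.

43 K

C_ocean = 2.83×10^8 J/(m²·K); C_land = 2.87×10^6 J/(m²·K).
A ∝ 1/C ⇒ A_land = A_ocean × C_ocean/C_land = 0.435 × 98.5 = 42.9 K.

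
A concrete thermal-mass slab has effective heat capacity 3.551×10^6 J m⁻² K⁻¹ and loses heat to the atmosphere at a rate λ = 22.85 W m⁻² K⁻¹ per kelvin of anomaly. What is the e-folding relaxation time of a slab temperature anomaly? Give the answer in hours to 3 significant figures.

Areal heat capacity C = 3.551×10^6 J m⁻² K⁻¹ (given).
Relaxation time τ = C / λ = 3.55×10^6 / 22.85 = 1.55×10^5 s.
In hours: 1.55×10^5 s / (3600 s/hour) = 43.2 hours.

43.2 hours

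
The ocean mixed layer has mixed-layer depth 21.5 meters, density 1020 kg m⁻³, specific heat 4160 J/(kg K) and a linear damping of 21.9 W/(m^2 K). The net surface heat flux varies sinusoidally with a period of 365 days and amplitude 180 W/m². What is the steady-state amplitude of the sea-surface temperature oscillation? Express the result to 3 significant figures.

6.32 K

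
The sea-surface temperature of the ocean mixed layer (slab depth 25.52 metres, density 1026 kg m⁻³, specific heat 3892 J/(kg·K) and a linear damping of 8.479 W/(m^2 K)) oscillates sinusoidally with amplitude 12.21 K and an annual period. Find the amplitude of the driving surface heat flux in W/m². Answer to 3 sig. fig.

269

Areal heat capacity C = ρ c_p D = 1026 × 3892 × 25.52 = 1.02×10^8 J/(m²·K).
ω = 2π / 3.15×10^7 s = 1.99×10^-7 s⁻¹.
√((Cω)² + λ²) = √((20.3)² + 8.479²) = 22.0 W/(m²·K).
F₀ = A × √((Cω)²+λ²) = 12.21 × 22.0 = 269 W/m².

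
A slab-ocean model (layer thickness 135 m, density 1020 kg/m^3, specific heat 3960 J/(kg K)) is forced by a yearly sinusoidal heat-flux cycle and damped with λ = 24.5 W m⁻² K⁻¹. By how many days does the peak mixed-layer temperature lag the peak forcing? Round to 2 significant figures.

78 days

Areal heat capacity C = ρ c_p D = 1020 × 3960 × 135 = 5.45×10^8 J m⁻² K⁻¹.
ω = 2π / 3.15×10^7 s = 1.99×10^-7 s⁻¹.
Phase lag φ = arctan(Cω/λ) = arctan(109/24.5) = 1.35 rad.
Time lag = φ / ω = 1.35 / 1.99×10^-7 = 6.77×10^6 s = 78.4 days.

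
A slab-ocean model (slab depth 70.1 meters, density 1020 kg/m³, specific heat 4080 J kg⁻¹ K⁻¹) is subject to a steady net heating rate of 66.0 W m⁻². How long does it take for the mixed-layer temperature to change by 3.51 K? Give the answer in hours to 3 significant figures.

Areal heat capacity C = ρ c_p D = 1020 × 4080 × 70.1 = 2.92×10^8 J/(m^2 K).
Time required: Δt = C ΔT / F = 2.92×10^8 × 3.51 / 66.0 = 1.55×10^7 s.
In hours: 1.55×10^7 s / (3600 s/hour) = 4310 hours.

4310 hours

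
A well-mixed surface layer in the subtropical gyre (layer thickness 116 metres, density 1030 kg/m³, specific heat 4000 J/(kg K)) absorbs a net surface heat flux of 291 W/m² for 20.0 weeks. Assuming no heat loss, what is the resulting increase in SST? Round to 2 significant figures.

7.4 K

Areal heat capacity C = ρ c_p D = 1030 × 4000 × 116 = 4.78×10^8 J/(m^2 K).
Net heat input Q = F Δt = 291 × (20.0 weeks × 6.048×10^5 s/week) = 3.52×10^9 J/m².
ΔT = Q / C = 3.52×10^9 / 4.78×10^8 = 7.37 K.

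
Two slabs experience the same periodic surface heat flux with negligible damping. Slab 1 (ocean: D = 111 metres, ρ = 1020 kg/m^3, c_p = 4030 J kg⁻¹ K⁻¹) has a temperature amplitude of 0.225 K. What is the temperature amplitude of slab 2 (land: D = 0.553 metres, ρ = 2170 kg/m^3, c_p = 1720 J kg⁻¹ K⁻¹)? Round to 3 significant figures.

49.7 K

C_ocean = 4.56×10^8 J/(m²·K); C_land = 2.06×10^6 J/(m²·K).
A ∝ 1/C ⇒ A_land = A_ocean × C_ocean/C_land = 0.225 × 221 = 49.7 K.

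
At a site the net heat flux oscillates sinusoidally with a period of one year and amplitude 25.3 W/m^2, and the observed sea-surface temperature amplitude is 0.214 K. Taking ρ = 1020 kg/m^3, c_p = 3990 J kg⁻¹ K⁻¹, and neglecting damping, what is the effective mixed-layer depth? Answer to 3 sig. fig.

ω = 2π / 3.15×10^7 s = 1.99×10^-7 s⁻¹.
Required C = F₀ / (A ω) = 25.3 / (0.214 × 1.99×10^-7) = 5.93×10^8 J/(m²·K).
D = C / (ρ c_p) = 5.93×10^8 / (1020 × 3990) = 146 m.

146 m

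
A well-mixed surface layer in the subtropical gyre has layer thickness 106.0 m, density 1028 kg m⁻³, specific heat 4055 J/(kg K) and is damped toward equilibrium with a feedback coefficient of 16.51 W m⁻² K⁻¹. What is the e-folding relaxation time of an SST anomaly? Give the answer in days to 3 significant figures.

Areal heat capacity C = ρ c_p D = 1028 × 4055 × 106.0 = 4.42×10^8 J m⁻² K⁻¹.
Relaxation time τ = C / λ = 4.42×10^8 / 16.51 = 2.68×10^7 s.
In days: 2.68×10^7 s / (86400 s/day) = 310 days.

310 days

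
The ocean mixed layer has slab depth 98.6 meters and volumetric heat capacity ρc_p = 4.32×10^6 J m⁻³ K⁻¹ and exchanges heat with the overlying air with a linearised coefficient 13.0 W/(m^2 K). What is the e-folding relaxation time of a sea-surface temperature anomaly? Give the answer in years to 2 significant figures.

Areal heat capacity C = ρc_p × D = 4.32×10^6 × 98.6 = 4.26×10^8 J m⁻² K⁻¹.
Relaxation time τ = C / λ = 4.26×10^8 / 13.0 = 3.28×10^7 s.
In years: 3.28×10^7 s / (3.156×10^7 s/year) = 1.04 years.

1.0 years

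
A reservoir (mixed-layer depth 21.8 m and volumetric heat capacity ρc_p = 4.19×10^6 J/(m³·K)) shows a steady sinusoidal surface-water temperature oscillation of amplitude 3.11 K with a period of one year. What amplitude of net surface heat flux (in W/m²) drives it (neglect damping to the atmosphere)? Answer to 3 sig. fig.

Areal heat capacity C = ρc_p × D = 4.19×10^6 × 21.8 = 9.13×10^7 J/(m²·K).
ω = 2π / 3.15×10^7 s = 1.99×10^-7 s⁻¹.
Cω = 9.13×10^7 × 1.99×10^-7 = 18.2 W/(m²·K).
F₀ = A × Cω = 3.11 × 18.2 = 56.6 W/m².

56.6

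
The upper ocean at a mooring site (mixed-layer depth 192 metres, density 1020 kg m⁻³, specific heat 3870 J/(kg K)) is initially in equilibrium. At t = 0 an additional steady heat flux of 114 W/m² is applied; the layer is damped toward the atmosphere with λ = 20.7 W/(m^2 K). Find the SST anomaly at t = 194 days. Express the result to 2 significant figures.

2.0 K

Areal heat capacity C = ρ c_p D = 1020 × 3870 × 192 = 7.58×10^8 J/(m²·K).
τ = C / λ = 7.58×10^8 / 20.7 = 3.66×10^7 s.
Equilibrium anomaly ΔT_eq = F / λ = 114 / 20.7 = 5.51 K.
t = 194 days = 1.68×10^7 s, so t/τ = 0.458.
ΔT(t) = ΔT_eq (1 − e^(−t/τ)) = 5.51 × (1 − e^−0.458) = 2.02 K.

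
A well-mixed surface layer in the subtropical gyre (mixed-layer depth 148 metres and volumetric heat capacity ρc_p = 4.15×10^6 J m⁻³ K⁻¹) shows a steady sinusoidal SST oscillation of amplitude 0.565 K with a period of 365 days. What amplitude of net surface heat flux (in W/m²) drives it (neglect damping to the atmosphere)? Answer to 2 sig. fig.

Areal heat capacity C = ρc_p × D = 4.15×10^6 × 148 = 6.14×10^8 J m⁻² K⁻¹.
ω = 2π / 3.15×10^7 s = 1.99×10^-7 s⁻¹.
Cω = 6.14×10^8 × 1.99×10^-7 = 122 W/(m²·K).
F₀ = A × Cω = 0.565 × 122 = 69.1 W/m².

69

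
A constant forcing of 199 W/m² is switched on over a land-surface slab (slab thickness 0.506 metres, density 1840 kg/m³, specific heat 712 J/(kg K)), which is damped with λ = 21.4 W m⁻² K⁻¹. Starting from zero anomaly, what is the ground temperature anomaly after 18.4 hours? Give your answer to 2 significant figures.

Areal heat capacity C = ρ c_p D = 1840 × 712 × 0.506 = 6.63×10^5 J/(m^2 K).
τ = C / λ = 6.63×10^5 / 21.4 = 31000 s.
Equilibrium anomaly ΔT_eq = F / λ = 199 / 21.4 = 9.30 K.
t = 18.4 hours = 66200 s, so t/τ = 2.14.
ΔT(t) = ΔT_eq (1 − e^(−t/τ)) = 9.30 × (1 − e^−2.14) = 8.20 K.

8.2 K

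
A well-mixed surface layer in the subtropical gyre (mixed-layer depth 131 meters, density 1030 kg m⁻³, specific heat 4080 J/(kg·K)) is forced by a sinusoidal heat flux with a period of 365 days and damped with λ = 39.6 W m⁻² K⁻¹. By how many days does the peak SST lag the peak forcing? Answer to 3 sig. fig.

Areal heat capacity C = ρ c_p D = 1030 × 4080 × 131 = 5.51×10^8 J/(m²·K).
ω = 2π / 3.15×10^7 s = 1.99×10^-7 s⁻¹.
Phase lag φ = arctan(Cω/λ) = arctan(110/39.6) = 1.22 rad.
Time lag = φ / ω = 1.22 / 1.99×10^-7 = 6.15×10^6 s = 71.1 days.

71.1 days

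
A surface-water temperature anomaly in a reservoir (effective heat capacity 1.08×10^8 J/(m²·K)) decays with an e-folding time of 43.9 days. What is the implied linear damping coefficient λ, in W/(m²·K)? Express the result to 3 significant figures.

Areal heat capacity C = 1.08×10^8 J/(m²·K) (given).
τ = 43.9 days = 3.79×10^6 s.
λ = C / τ = 1.08×10^8 / 3.79×10^6 = 28.5 W/(m²·K).

28.5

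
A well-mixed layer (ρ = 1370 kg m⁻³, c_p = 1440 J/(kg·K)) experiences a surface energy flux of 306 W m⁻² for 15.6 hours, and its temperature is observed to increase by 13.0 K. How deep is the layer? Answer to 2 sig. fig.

0.67 m

Heat input Q = F Δt = 306 × 56200 s = 1.72×10^7 J/m².
Required areal heat capacity C = Q / ΔT = 1.32×10^6 J/(m²·K).
Depth D = C / (ρ c_p) = 1.32×10^6 / (1370 × 1440) = 0.670 m.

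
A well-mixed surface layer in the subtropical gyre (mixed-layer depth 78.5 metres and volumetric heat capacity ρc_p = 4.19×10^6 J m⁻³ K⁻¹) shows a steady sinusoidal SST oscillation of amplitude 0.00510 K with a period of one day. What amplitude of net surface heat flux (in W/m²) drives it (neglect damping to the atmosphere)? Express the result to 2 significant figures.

120

Areal heat capacity C = ρc_p × D = 4.19×10^6 × 78.5 = 3.29×10^8 J/(m²·K).
ω = 2π / 86400 s = 7.27×10^-5 s⁻¹.
Cω = 3.29×10^8 × 7.27×10^-5 = 23900 W/(m²·K).
F₀ = A × Cω = 0.00510 × 23900 = 122 W/m².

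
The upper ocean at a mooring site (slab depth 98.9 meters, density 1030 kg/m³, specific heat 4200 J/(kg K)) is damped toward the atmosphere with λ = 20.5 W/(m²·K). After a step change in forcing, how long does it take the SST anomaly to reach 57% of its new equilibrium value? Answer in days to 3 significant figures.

Areal heat capacity C = ρ c_p D = 1030 × 4200 × 98.9 = 4.28×10^8 J/(m^2 K).
τ = C / λ = 4.28×10^8 / 20.5 = 2.09×10^7 s.
Fraction reached: 1 − e^(−t/τ) = 0.57 ⇒ t = −τ ln(1 − 0.57) = τ × 0.844.
t = 1.76×10^7 s = 204 days.

204 days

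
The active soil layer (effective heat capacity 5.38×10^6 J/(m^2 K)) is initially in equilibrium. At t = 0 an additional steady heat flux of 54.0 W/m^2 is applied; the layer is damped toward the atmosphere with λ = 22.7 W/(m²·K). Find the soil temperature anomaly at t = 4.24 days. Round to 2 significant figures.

Areal heat capacity C = 5.38×10^6 J/(m^2 K) (given).
τ = C / λ = 5.38×10^6 / 22.7 = 2.37×10^5 s.
Equilibrium anomaly ΔT_eq = F / λ = 54.0 / 22.7 = 2.38 K.
t = 4.24 days = 3.66×10^5 s, so t/τ = 1.55.
ΔT(t) = ΔT_eq (1 − e^(−t/τ)) = 2.38 × (1 − e^−1.55) = 1.87 K.

1.9 K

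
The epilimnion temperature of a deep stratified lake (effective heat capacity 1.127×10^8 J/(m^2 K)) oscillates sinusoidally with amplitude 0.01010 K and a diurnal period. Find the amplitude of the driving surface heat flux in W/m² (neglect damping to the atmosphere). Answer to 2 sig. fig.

83

Areal heat capacity C = 1.127×10^8 J/(m^2 K) (given).
ω = 2π / 86400 s = 7.27×10^-5 s⁻¹.
Cω = 1.13×10^8 × 7.27×10^-5 = 8200 W/(m²·K).
F₀ = A × Cω = 0.01010 × 8200 = 82.8 W/m².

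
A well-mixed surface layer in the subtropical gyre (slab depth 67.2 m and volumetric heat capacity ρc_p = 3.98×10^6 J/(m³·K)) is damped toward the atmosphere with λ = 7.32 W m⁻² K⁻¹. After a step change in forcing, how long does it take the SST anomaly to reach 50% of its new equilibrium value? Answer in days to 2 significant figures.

290 days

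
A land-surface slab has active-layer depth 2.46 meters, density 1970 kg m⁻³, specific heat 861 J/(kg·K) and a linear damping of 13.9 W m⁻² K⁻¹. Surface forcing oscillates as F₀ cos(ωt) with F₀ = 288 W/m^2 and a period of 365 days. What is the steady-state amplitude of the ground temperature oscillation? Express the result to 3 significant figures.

20.7 K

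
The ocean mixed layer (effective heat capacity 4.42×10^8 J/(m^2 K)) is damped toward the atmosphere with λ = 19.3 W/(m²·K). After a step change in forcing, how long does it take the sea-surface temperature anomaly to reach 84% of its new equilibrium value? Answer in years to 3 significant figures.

Areal heat capacity C = 4.42×10^8 J/(m^2 K) (given).
τ = C / λ = 4.42×10^8 / 19.3 = 2.29×10^7 s.
Fraction reached: 1 − e^(−t/τ) = 0.84 ⇒ t = −τ ln(1 − 0.84) = τ × 1.83.
t = 4.20×10^7 s = 1.33 years.

1.33 years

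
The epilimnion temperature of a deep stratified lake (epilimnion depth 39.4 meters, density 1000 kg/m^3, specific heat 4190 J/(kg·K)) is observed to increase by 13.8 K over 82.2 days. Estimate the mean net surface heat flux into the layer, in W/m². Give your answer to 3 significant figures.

Areal heat capacity C = ρ c_p D = 1000 × 4190 × 39.4 = 1.65×10^8 J m⁻² K⁻¹.
Required heat per unit area: Q = C ΔT = 1.65×10^8 × 13.8 = 2.28×10^9 J/m².
Flux F = Q / Δt = 2.28×10^9 / 7.10×10^6 s = 321 W/m².

321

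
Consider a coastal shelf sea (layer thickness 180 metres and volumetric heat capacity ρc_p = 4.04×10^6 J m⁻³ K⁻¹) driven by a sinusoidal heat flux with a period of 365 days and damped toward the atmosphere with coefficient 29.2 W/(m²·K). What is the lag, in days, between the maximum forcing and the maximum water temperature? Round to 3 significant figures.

Areal heat capacity C = ρc_p × D = 4.04×10^6 × 180 = 7.27×10^8 J/(m²·K).
ω = 2π / 3.15×10^7 s = 1.99×10^-7 s⁻¹.
Phase lag φ = arctan(Cω/λ) = arctan(145/29.2) = 1.37 rad.
Time lag = φ / ω = 1.37 / 1.99×10^-7 = 6.89×10^6 s = 79.7 days.

79.7 days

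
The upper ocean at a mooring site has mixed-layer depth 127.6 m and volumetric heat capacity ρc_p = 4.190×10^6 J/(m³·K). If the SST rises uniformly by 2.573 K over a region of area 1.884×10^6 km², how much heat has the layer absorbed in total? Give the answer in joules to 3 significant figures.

Areal heat capacity C = ρc_p × D = 4.190×10^6 × 127.6 = 5.35×10^8 J/(m²·K).
Heat per unit area: q = C ΔT = 5.35×10^8 × 2.573 = 1.38×10^9 J/m².
Total heat: Q = q × A = 1.38×10^9 × (1.884×10^6 × 10⁶ m²) = 2.59×10^21 J.

2.59×10^21 J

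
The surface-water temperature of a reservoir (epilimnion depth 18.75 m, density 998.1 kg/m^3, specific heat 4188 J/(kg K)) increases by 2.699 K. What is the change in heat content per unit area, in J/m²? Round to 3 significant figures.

Areal heat capacity C = ρ c_p D = 998.1 × 4188 × 18.75 = 7.84×10^7 J m⁻² K⁻¹.
ΔQ = C ΔT = 7.84×10^7 × 2.699 = 2.12×10^8 J/m².

2.12×10^8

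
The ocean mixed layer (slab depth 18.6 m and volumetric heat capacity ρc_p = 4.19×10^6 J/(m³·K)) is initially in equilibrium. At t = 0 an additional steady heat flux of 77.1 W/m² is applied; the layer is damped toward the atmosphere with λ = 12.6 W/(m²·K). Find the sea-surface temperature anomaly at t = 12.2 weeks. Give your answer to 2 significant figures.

Areal heat capacity C = ρc_p × D = 4.19×10^6 × 18.6 = 7.79×10^7 J/(m²·K).
τ = C / λ = 7.79×10^7 / 12.6 = 6.19×10^6 s.
Equilibrium anomaly ΔT_eq = F / λ = 77.1 / 12.6 = 6.12 K.
t = 12.2 weeks = 7.38×10^6 s, so t/τ = 1.19.
ΔT(t) = ΔT_eq (1 − e^(−t/τ)) = 6.12 × (1 − e^−1.19) = 4.26 K.

4.3 K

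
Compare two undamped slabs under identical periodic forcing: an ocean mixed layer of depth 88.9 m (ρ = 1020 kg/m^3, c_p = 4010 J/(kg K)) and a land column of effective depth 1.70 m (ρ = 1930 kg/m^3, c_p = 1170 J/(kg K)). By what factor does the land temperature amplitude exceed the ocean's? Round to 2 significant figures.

C_ocean = 1020 × 4010 × 88.9 = 3.64×10^8 J/(m²·K).
C_land = 1930 × 1170 × 1.70 = 3.84×10^6 J/(m²·K).
Undamped amplitude ∝ 1/C, so A_land/A_ocean = C_ocean/C_land = 94.7.

95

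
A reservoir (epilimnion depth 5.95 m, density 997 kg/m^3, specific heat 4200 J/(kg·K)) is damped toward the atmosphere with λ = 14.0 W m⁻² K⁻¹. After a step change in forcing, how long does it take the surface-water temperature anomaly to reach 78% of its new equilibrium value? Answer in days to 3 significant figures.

31.2 days

Areal heat capacity C = ρ c_p D = 997 × 4200 × 5.95 = 2.49×10^7 J/(m^2 K).
τ = C / λ = 2.49×10^7 / 14.0 = 1.78×10^6 s.
Fraction reached: 1 − e^(−t/τ) = 0.78 ⇒ t = −τ ln(1 − 0.78) = τ × 1.51.
t = 2.69×10^6 s = 31.2 days.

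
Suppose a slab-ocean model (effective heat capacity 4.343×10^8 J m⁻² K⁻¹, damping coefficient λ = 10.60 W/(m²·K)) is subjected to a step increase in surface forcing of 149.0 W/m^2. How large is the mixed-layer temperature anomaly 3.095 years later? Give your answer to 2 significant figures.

13 K

Areal heat capacity C = 4.343×10^8 J m⁻² K⁻¹ (given).
τ = C / λ = 4.34×10^8 / 10.60 = 4.10×10^7 s.
Equilibrium anomaly ΔT_eq = F / λ = 149.0 / 10.60 = 14.1 K.
t = 3.095 years = 9.77×10^7 s, so t/τ = 2.38.
ΔT(t) = ΔT_eq (1 − e^(−t/τ)) = 14.1 × (1 − e^−2.38) = 12.8 K.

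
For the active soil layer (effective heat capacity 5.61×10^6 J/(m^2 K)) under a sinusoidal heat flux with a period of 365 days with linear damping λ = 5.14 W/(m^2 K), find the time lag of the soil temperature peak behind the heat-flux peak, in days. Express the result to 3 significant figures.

12.4 days

Areal heat capacity C = 5.61×10^6 J/(m^2 K) (given).
ω = 2π / 3.15×10^7 s = 1.99×10^-7 s⁻¹.
Phase lag φ = arctan(Cω/λ) = arctan(1.12/5.14) = 0.214 rad.
Time lag = φ / ω = 0.214 / 1.99×10^-7 = 1.07×10^6 s = 12.4 days.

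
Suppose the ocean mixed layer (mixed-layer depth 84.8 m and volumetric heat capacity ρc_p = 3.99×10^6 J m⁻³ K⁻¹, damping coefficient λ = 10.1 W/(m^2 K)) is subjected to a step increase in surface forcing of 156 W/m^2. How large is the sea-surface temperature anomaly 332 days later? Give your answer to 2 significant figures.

Areal heat capacity C = ρc_p × D = 3.99×10^6 × 84.8 = 3.38×10^8 J/(m^2 K).
τ = C / λ = 3.38×10^8 / 10.1 = 3.35×10^7 s.
Equilibrium anomaly ΔT_eq = F / λ = 156 / 10.1 = 15.4 K.
t = 332 days = 2.87×10^7 s, so t/τ = 0.856.
ΔT(t) = ΔT_eq (1 − e^(−t/τ)) = 15.4 × (1 − e^−0.856) = 8.89 K.

8.9 K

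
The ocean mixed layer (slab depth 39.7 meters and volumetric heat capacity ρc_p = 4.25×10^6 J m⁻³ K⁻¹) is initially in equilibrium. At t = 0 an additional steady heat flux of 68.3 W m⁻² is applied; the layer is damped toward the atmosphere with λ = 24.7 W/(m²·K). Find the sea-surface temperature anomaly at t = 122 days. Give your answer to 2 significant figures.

2.2 K

Areal heat capacity C = ρc_p × D = 4.25×10^6 × 39.7 = 1.69×10^8 J/(m²·K).
τ = C / λ = 1.69×10^8 / 24.7 = 6.83×10^6 s.
Equilibrium anomaly ΔT_eq = F / λ = 68.3 / 24.7 = 2.77 K.
t = 122 days = 1.05×10^7 s, so t/τ = 1.54.
ΔT(t) = ΔT_eq (1 − e^(−t/τ)) = 2.77 × (1 − e^−1.54) = 2.17 K.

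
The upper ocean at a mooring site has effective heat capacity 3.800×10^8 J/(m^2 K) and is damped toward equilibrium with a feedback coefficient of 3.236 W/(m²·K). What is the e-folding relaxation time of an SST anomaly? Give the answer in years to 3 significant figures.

3.72 years

Areal heat capacity C = 3.800×10^8 J/(m^2 K) (given).
Relaxation time τ = C / λ = 3.80×10^8 / 3.236 = 1.17×10^8 s.
In years: 1.17×10^8 s / (3.156×10^7 s/year) = 3.72 years.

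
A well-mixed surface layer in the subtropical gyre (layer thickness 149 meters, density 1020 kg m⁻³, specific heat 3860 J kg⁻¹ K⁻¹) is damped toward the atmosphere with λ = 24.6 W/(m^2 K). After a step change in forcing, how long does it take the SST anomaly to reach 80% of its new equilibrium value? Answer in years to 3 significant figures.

Areal heat capacity C = ρ c_p D = 1020 × 3860 × 149 = 5.87×10^8 J m⁻² K⁻¹.
τ = C / λ = 5.87×10^8 / 24.6 = 2.38×10^7 s.
Fraction reached: 1 − e^(−t/τ) = 0.80 ⇒ t = −τ ln(1 − 0.80) = τ × 1.61.
t = 3.84×10^7 s = 1.22 years.

1.22 years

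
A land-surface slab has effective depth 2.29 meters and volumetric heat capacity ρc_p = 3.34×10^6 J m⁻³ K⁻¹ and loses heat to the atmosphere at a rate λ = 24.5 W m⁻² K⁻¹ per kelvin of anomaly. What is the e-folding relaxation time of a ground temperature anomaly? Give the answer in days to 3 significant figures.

Areal heat capacity C = ρc_p × D = 3.34×10^6 × 2.29 = 7.65×10^6 J/(m^2 K).
Relaxation time τ = C / λ = 7.65×10^6 / 24.5 = 3.12×10^5 s.
In days: 3.12×10^5 s / (86400 s/day) = 3.61 days.

3.61 days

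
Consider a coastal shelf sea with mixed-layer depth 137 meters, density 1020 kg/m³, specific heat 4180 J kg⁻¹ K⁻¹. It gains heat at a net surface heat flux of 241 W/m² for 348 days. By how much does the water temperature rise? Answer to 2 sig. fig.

Areal heat capacity C = ρ c_p D = 1020 × 4180 × 137 = 5.84×10^8 J m⁻² K⁻¹.
Net heat input Q = F Δt = 241 × (348 days × 86400 s/day) = 7.25×10^9 J/m².
ΔT = Q / C = 7.25×10^9 / 5.84×10^8 = 12.4 K.

12 K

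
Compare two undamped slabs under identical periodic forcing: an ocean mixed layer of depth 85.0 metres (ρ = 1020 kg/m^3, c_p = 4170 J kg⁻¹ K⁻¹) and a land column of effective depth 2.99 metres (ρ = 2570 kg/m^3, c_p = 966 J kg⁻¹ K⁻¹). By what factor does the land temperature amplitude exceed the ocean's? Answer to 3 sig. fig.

C_ocean = 1020 × 4170 × 85.0 = 3.62×10^8 J/(m²·K).
C_land = 2570 × 966 × 2.99 = 7.42×10^6 J/(m²·K).
Undamped amplitude ∝ 1/C, so A_land/A_ocean = C_ocean/C_land = 48.7.

48.7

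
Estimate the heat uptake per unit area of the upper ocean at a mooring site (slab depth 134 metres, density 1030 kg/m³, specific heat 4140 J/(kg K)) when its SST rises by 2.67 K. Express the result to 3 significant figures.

Areal heat capacity C = ρ c_p D = 1030 × 4140 × 134 = 5.71×10^8 J m⁻² K⁻¹.
ΔQ = C ΔT = 5.71×10^8 × 2.67 = 1.53×10^9 J/m².

1.53×10^9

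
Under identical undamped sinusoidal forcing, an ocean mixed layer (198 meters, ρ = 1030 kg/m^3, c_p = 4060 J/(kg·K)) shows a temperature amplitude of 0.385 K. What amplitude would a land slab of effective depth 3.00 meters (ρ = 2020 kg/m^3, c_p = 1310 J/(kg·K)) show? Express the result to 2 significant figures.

C_ocean = 8.28×10^8 J/(m²·K); C_land = 7.94×10^6 J/(m²·K).
A ∝ 1/C ⇒ A_land = A_ocean × C_ocean/C_land = 0.385 × 104 = 40.2 K.

40 K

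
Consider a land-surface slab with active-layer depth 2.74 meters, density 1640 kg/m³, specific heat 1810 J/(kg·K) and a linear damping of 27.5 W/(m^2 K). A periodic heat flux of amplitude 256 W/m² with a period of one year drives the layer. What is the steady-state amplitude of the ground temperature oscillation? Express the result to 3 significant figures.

Areal heat capacity C = ρ c_p D = 1640 × 1810 × 2.74 = 8.13×10^6 J/(m^2 K).
Angular frequency ω = 2π / T = 2π / 3.15×10^7 s = 1.99×10^-7 s⁻¹.
√((Cω)² + λ²) = √((1.62)² + 27.5²) = 27.5 W/(m²·K).
Amplitude A = F₀ / √((Cω)²+λ²) = 256 / 27.5 = 9.29 K.

9.29 K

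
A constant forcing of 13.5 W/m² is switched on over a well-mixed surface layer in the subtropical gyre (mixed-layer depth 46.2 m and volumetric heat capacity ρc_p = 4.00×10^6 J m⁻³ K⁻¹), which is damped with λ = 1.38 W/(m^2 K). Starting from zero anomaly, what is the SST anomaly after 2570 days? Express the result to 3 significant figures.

Areal heat capacity C = ρc_p × D = 4.00×10^6 × 46.2 = 1.85×10^8 J/(m²·K).
τ = C / λ = 1.85×10^8 / 1.38 = 1.34×10^8 s.
Equilibrium anomaly ΔT_eq = F / λ = 13.5 / 1.38 = 9.78 K.
t = 2570 days = 2.22×10^8 s, so t/τ = 1.66.
ΔT(t) = ΔT_eq (1 − e^(−t/τ)) = 9.78 × (1 − e^−1.66) = 7.92 K.

7.92 K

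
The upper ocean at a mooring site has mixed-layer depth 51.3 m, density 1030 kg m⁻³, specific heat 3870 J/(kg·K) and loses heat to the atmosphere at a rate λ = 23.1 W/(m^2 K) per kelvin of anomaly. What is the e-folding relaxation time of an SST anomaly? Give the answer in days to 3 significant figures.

Areal heat capacity C = ρ c_p D = 1030 × 3870 × 51.3 = 2.04×10^8 J/(m²·K).
Relaxation time τ = C / λ = 2.04×10^8 / 23.1 = 8.85×10^6 s.
In days: 8.85×10^6 s / (86400 s/day) = 102 days.

102 days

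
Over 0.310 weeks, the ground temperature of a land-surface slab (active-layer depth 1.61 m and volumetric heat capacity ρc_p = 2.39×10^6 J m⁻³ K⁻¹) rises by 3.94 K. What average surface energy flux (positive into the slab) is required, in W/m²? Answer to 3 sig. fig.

Areal heat capacity C = ρc_p × D = 2.39×10^6 × 1.61 = 3.85×10^6 J/(m^2 K).
Required heat per unit area: Q = C ΔT = 3.85×10^6 × 3.94 = 1.52×10^7 J/m².
Flux F = Q / Δt = 1.52×10^7 / 1.87×10^5 s = 80.9 W/m².

80.9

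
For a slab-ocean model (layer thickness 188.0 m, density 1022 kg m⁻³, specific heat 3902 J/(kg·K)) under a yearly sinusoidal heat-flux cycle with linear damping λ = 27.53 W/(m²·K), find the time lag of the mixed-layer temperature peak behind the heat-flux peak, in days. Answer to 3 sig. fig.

80.7 days

Areal heat capacity C = ρ c_p D = 1022 × 3902 × 188.0 = 7.50×10^8 J/(m²·K).
ω = 2π / 3.15×10^7 s = 1.99×10^-7 s⁻¹.
Phase lag φ = arctan(Cω/λ) = arctan(149/27.53) = 1.39 rad.
Time lag = φ / ω = 1.39 / 1.99×10^-7 = 6.97×10^6 s = 80.7 days.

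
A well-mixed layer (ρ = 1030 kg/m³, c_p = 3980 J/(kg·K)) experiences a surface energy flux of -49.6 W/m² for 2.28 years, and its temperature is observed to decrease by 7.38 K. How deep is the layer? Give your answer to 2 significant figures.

Heat input Q = F Δt = -49.6 × 7.20×10^7 s = -3.57×10^9 J/m².
Required areal heat capacity C = Q / ΔT = 4.84×10^8 J/(m²·K).
Depth D = C / (ρ c_p) = 4.84×10^8 / (1030 × 3980) = 118 m.

120 m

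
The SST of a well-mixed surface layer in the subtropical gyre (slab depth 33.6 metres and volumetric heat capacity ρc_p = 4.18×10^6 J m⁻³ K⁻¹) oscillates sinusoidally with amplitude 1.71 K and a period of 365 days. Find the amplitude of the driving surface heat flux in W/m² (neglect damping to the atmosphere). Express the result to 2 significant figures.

48

Areal heat capacity C = ρc_p × D = 4.18×10^6 × 33.6 = 1.40×10^8 J m⁻² K⁻¹.
ω = 2π / 3.15×10^7 s = 1.99×10^-7 s⁻¹.
Cω = 1.40×10^8 × 1.99×10^-7 = 28.0 W/(m²·K).
F₀ = A × Cω = 1.71 × 28.0 = 47.9 W/m².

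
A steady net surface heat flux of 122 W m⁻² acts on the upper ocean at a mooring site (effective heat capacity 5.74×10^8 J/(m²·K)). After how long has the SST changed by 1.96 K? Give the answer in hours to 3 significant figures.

2560 hours

Areal heat capacity C = 5.74×10^8 J/(m²·K) (given).
Time required: Δt = C ΔT / F = 5.74×10^8 × 1.96 / 122 = 9.22×10^6 s.
In hours: 9.22×10^6 s / (3600 s/hour) = 2560 hours.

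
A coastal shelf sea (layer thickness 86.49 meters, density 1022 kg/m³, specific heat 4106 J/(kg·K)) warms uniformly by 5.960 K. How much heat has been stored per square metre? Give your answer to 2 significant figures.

2.2×10^9

Areal heat capacity C = ρ c_p D = 1022 × 4106 × 86.49 = 3.63×10^8 J/(m²·K).
ΔQ = C ΔT = 3.63×10^8 × 5.960 = 2.16×10^9 J/m².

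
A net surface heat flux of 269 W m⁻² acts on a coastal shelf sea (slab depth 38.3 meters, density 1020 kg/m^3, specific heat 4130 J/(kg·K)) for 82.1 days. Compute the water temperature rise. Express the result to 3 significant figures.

11.8 K

Areal heat capacity C = ρ c_p D = 1020 × 4130 × 38.3 = 1.61×10^8 J m⁻² K⁻¹.
Net heat input Q = F Δt = 269 × (82.1 days × 86400 s/day) = 1.91×10^9 J/m².
ΔT = Q / C = 1.91×10^9 / 1.61×10^8 = 11.8 K.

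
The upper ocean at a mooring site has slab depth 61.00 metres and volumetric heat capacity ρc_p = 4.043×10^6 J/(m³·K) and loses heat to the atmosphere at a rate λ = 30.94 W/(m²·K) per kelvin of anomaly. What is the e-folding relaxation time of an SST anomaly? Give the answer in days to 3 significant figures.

92.3 days

Areal heat capacity C = ρc_p × D = 4.043×10^6 × 61.00 = 2.47×10^8 J m⁻² K⁻¹.
Relaxation time τ = C / λ = 2.47×10^8 / 30.94 = 7.97×10^6 s.
In days: 7.97×10^6 s / (86400 s/day) = 92.3 days.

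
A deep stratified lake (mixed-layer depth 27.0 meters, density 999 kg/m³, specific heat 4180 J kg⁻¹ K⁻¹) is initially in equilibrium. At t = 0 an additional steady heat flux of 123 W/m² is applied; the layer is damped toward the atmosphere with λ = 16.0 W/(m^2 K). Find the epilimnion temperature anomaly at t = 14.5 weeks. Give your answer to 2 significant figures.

5.5 K

Areal heat capacity C = ρ c_p D = 999 × 4180 × 27.0 = 1.13×10^8 J/(m²·K).
τ = C / λ = 1.13×10^8 / 16.0 = 7.05×10^6 s.
Equilibrium anomaly ΔT_eq = F / λ = 123 / 16.0 = 7.69 K.
t = 14.5 weeks = 8.77×10^6 s, so t/τ = 1.24.
ΔT(t) = ΔT_eq (1 − e^(−t/τ)) = 7.69 × (1 − e^−1.24) = 5.47 K.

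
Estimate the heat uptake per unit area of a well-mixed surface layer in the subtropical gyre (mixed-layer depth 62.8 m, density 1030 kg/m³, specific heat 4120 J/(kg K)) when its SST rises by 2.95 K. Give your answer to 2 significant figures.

Areal heat capacity C = ρ c_p D = 1030 × 4120 × 62.8 = 2.66×10^8 J m⁻² K⁻¹.
ΔQ = C ΔT = 2.66×10^8 × 2.95 = 7.86×10^8 J/m².

7.9×10^8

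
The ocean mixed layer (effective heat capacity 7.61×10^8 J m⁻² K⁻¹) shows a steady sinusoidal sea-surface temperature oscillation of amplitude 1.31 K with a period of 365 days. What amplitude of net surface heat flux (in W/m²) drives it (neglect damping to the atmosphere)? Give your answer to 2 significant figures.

200

Areal heat capacity C = 7.61×10^8 J m⁻² K⁻¹ (given).
ω = 2π / 3.15×10^7 s = 1.99×10^-7 s⁻¹.
Cω = 7.61×10^8 × 1.99×10^-7 = 152 W/(m²·K).
F₀ = A × Cω = 1.31 × 152 = 199 W/m².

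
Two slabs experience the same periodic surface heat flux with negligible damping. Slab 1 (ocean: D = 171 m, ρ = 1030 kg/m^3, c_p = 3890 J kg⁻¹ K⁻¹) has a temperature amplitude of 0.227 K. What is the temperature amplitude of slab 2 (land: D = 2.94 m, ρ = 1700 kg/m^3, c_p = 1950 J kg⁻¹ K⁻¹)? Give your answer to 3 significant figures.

16.0 K

C_ocean = 6.85×10^8 J/(m²·K); C_land = 9.75×10^6 J/(m²·K).
A ∝ 1/C ⇒ A_land = A_ocean × C_ocean/C_land = 0.227 × 70.3 = 16.0 K.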